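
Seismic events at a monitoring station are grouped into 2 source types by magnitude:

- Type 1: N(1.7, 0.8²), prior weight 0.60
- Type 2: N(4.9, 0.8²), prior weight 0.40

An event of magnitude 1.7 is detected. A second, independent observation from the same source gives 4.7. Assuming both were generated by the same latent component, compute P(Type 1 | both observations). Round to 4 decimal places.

0.8030

Posterior ∝ prior × likelihood, so P(k | x) ∝ w_k f_k(x); normalise over all components.
Since both observations come from the same component, the likelihood for component k is f_k(x₁)·f_k(x₂).
  f_1 = [(1/(0.8·√(2π)))·exp(−(1.7−1.7)²/(2·0.8²)) = 0.498678·exp(-0.00000) = 0.498678] × [0.000440745] = 0.00021979
  f_2 = [(1/(0.8·√(2π)))·exp(−(1.7−4.9)²/(2·0.8²)) = 0.498678·exp(-8.00000) = 0.000167288] × [0.483335] = 8.08561e-05
Multiply by the mixture weights:
  w_1·f_1 = 0.60 × 0.00021979 = 0.000131874
  w_2·f_2 = 0.40 × 8.08561e-05 = 3.23424e-05
Normaliser: 0.000131874 + 3.23424e-05 = 0.000164216
So the posterior for Type 1 is 0.000131874 / 0.000164216 ≈ 0.8030.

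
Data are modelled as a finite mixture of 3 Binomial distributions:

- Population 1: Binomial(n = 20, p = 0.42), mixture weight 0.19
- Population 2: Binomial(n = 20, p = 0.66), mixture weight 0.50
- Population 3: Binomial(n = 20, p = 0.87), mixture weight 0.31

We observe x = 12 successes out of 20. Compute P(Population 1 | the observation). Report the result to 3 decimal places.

0.107

By Bayes' theorem, P(k | x) = π_k f_k(x) / Σ_j π_j f_j(x).
Binomial probabilities:
  f_1 = C(20,12)·0.42^12·0.58^8 = 125970·3.01295e-05·0.0128063 = 0.0486052
  f_2 = C(20,12)·0.66^12·0.34^8 = 125970·0.00683168·0.000178579 = 0.153683
  f_3 = C(20,12)·0.87^12·0.13^8 = 125970·0.188032·8.15731e-08 = 0.00193217
Weight by the priors:
  π_1·f_1 = 0.19 × 0.0486052 = 0.00923498
  π_2·f_2 = 0.50 × 0.153683 = 0.0768415
  π_3·f_3 = 0.31 × 0.00193217 = 0.000598972
Normaliser: 0.00923498 + 0.0768415 + 0.000598972 = 0.0866754
Responsibility of Population 1: 0.00923498 / 0.0866754 ≈ 0.107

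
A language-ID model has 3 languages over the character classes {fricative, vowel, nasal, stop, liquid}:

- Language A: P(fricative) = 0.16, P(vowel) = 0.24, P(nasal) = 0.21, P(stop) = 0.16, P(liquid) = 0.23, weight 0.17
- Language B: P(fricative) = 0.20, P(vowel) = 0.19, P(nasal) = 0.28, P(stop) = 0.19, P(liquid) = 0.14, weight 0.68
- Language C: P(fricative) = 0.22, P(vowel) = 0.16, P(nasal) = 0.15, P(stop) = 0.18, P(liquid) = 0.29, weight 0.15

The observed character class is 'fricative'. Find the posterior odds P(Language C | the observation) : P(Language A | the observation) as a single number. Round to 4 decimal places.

1.2132

Only the two components matter; the odds are (w_i f_i(x)) / (w_j f_j(x)).
Categorical probabilities:
  f_A = P(fricative | comp) = 0.16
  f_B = P(fricative | comp) = 0.20
  f_C = P(fricative | comp) = 0.22
0.033 / 0.0272 ≈ 1.2132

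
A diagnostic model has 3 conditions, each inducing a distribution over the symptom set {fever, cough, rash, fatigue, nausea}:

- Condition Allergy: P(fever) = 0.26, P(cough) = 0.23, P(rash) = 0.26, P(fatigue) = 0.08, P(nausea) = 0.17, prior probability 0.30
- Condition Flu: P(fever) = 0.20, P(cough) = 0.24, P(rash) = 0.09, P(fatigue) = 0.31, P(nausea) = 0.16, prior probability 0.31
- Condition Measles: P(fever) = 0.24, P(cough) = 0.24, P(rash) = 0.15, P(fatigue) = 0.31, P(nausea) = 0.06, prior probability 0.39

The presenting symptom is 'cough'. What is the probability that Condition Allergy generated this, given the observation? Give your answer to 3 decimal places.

0.291

P(component k | x) = w_k·f_k(x) / marginal(x), where marginal(x) = Σ_j w_j·f_j(x).
Categorical probabilities:
  f_Allergy = P(cough | comp) = 0.23
  f_Flu = P(cough | comp) = 0.24
  f_Measles = P(cough | comp) = 0.24
Prior × likelihood for each component:
  w_Allergy·f_Allergy = 0.30 × 0.23 = 0.069
  w_Flu·f_Flu = 0.31 × 0.24 = 0.0744
  w_Measles·f_Measles = 0.39 × 0.24 = 0.0936
Sum: 0.069 + 0.0744 + 0.0936 = 0.237
So the posterior for Condition Allergy is 0.069 / 0.237 ≈ 0.291.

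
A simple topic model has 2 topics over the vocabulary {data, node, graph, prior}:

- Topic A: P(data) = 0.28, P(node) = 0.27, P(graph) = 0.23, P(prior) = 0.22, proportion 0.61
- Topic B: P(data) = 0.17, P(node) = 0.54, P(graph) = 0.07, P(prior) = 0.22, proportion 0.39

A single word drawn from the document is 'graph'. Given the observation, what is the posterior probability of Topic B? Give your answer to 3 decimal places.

0.163

Posterior ∝ prior × likelihood, so P(k | x) ∝ w_k f_k(x); normalise over all components.
Evaluate each component's likelihood at the observed value:
  p_A = P(graph | comp) = 0.23
  p_B = P(graph | comp) = 0.07
Prior × likelihood for each component:
  w_A·p_A = 0.61 × 0.23 = 0.1403
  w_B·p_B = 0.39 × 0.07 = 0.0273
Denominator: 0.1403 + 0.0273 = 0.1676
Responsibility of Topic B: 0.0273 / 0.1676 ≈ 0.163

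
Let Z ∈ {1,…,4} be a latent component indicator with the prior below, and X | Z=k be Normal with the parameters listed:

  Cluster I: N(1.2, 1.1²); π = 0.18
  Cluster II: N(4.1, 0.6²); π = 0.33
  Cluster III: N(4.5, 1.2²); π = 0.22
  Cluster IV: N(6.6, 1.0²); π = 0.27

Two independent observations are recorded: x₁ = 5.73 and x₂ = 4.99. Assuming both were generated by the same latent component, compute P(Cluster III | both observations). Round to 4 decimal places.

0.5881

P(component k | x) = P(Z=k)·f_k(x) / marginal(x), where marginal(x) = Σ_j P(Z=j)·f_j(x).
Since both observations come from the same component, the likelihood for component k is f_k(x₁)·f_k(x₂).
  p_I = [(1/(1.1·√(2π)))·exp(−(5.73−1.2)²/(2·1.1²)) = 0.362675·exp(-8.47971) = 7.53053e-05] × [0.000958801] = 7.22028e-08
  p_II = [(1/(0.6·√(2π)))·exp(−(5.73−4.1)²/(2·0.6²)) = 0.664904·exp(-3.69014) = 0.0166017] × [0.221297] = 0.00367389
  p_III = [(1/(1.2·√(2π)))·exp(−(5.73−4.5)²/(2·1.2²)) = 0.332452·exp(-0.52531) = 0.196602] × [0.30586] = 0.0601327
  p_IV = [(1/(1.0·√(2π)))·exp(−(5.73−6.6)²/(2·1.0²)) = 0.398942·exp(-0.37845) = 0.273244] × [0.109155] = 0.0298259
Prior × likelihood for each component:
  P(Z=I)·p_I = 0.18 × 7.22028e-08 = 1.29965e-08
  P(Z=II)·p_II = 0.33 × 0.00367389 = 0.00121238
  P(Z=III)·p_III = 0.22 × 0.0601327 = 0.0132292
  P(Z=IV)·p_IV = 0.27 × 0.0298259 = 0.008053
Sum: 1.29965e-08 + 0.00121238 + 0.0132292 + 0.008053 = 0.0224946
P(Cluster III | x) ≈ 0.5881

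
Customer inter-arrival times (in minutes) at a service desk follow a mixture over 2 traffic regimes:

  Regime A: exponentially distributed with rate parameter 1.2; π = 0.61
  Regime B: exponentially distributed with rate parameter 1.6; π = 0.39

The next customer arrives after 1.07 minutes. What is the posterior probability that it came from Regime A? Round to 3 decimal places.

Apply Bayes' rule: the posterior for each component is proportional to its prior times its likelihood at x.
Evaluate each component's likelihood at the observed value:
  L_A = 0.332313
  L_B = 0.288807
Unnormalised posteriors:
  P(Z=A)·L_A = 0.61 × 0.332313 = 0.202711
  P(Z=B)·L_B = 0.39 × 0.288807 = 0.112635
Normaliser: 0.202711 + 0.112635 = 0.315346
Responsibility of Regime A: 0.202711 / 0.315346 ≈ 0.643

0.643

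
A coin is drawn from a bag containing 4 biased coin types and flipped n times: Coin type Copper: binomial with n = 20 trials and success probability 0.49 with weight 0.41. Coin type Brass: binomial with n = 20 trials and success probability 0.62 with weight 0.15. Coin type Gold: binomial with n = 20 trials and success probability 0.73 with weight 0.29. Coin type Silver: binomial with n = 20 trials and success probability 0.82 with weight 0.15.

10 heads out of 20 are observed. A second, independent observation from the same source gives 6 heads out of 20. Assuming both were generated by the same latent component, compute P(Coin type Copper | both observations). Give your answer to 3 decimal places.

0.987

The responsibility of component k is w_k f_k(x) divided by Σ_j w_j f_j(x).
Since both observations come from the same component, the likelihood for component k is f_k(x₁)·f_k(x₂).
  f_Copper = [C(20,10)·0.49^10·0.51^10 = 184756·0.000797923·0.00119042 = 0.175494] × [0.0432059] = 0.00758235
  f_Brass = [C(20,10)·0.62^10·0.38^10 = 184756·0.00839299·6.27821e-05 = 0.0973535] × [0.00288207] = 0.000280579
  f_Gold = [C(20,10)·0.73^10·0.27^10 = 184756·0.0429763·2.05891e-06 = 0.016348] × [6.41821e-05] = 1.04925e-06
  f_Silver = [C(20,10)·0.82^10·0.18^10 = 184756·0.137448·3.57047e-08 = 0.000906697] × [4.41654e-07] = 4.00446e-10
Unnormalised posteriors:
  w_Copper·f_Copper = 0.41 × 0.00758235 = 0.00310876
  w_Brass·f_Brass = 0.15 × 0.000280579 = 4.20869e-05
  w_Gold·f_Gold = 0.29 × 1.04925e-06 = 3.04282e-07
  w_Silver·f_Silver = 0.15 × 4.00446e-10 = 6.00669e-11
Sum: 0.00310876 + 4.20869e-05 + 3.04282e-07 + 6.00669e-11 = 0.00315115
P(Coin type Copper | data) = 0.00310876 / 0.00315115 ≈ 0.987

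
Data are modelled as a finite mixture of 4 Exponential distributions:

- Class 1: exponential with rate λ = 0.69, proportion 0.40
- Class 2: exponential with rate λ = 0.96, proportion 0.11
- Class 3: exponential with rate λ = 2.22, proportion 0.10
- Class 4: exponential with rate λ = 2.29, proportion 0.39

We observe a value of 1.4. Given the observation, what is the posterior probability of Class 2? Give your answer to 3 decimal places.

0.154

Apply Bayes' rule: the posterior for each component is proportional to its prior times its likelihood at x.
Component likelihoods at x = 1.4:
  p_1 = 0.262616
  p_2 = 0.250368
  p_3 = 0.0992123
  p_4 = 0.0927871
Weight by the priors:
  π_1·p_1 = 0.40 × 0.262616 = 0.105046
  π_2·p_2 = 0.11 × 0.250368 = 0.0275405
  π_3·p_3 = 0.10 × 0.0992123 = 0.00992123
  π_4·p_4 = 0.39 × 0.0927871 = 0.036187
Evidence: 0.105046 + 0.0275405 + 0.00992123 + 0.036187 = 0.178695
Responsibility of Class 2: 0.0275405 / 0.178695 ≈ 0.154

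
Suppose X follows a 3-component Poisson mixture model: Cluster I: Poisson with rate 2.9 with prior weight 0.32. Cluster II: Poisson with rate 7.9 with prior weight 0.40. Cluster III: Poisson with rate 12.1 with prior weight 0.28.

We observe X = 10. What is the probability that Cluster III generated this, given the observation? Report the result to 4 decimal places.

0.4259

Posterior ∝ prior × likelihood, so P(k | x) ∝ π_k f_k(x); normalise over all components.
Component likelihoods at x = 10:
  f_I = 0.000637915
  f_II = 0.0967345
  f_III = 0.103069
Multiply by the mixture weights:
  π_I·f_I = 0.32 × 0.000637915 = 0.000204133
  π_II·f_II = 0.40 × 0.0967345 = 0.0386938
  π_III·f_III = 0.28 × 0.103069 = 0.0288593
Marginal: 0.000204133 + 0.0386938 + 0.0288593 = 0.0677572
P(Cluster III | the observation) ≈ 0.4259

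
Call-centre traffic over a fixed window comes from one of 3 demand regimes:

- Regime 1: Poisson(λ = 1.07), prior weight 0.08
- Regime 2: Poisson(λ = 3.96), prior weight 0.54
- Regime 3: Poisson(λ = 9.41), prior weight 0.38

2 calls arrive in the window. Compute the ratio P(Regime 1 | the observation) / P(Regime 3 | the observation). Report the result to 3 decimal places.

11.400

Posterior odds = (w_i f_i(x)) / (w_j f_j(x)); the normalising sum cancels.
Poisson probabilities:
  p_1 = 0.196355
  p_2 = 0.14947
  p_3 = 0.00362609
0.0157084 / 0.00137791 ≈ 11.400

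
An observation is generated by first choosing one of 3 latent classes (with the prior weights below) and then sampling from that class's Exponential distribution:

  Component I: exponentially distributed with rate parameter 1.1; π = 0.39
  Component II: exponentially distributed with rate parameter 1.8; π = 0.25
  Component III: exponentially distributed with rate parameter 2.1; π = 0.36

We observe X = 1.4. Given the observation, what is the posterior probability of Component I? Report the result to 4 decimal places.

Posterior ∝ prior × likelihood, so P(k | x) ∝ π_k f_k(x); normalise over all components.
Exponential densities:
  f_I = 0.235819
  f_II = 0.144827
  f_III = 0.111018
Unnormalised posteriors:
  π_I·f_I = 0.39 × 0.235819 = 0.0919695
  π_II·f_II = 0.25 × 0.144827 = 0.0362068
  π_III·f_III = 0.36 × 0.111018 = 0.0399665
Denominator: 0.0919695 + 0.0362068 + 0.0399665 = 0.168143
So the posterior for Component I is 0.0919695 / 0.168143 ≈ 0.5470.

0.5470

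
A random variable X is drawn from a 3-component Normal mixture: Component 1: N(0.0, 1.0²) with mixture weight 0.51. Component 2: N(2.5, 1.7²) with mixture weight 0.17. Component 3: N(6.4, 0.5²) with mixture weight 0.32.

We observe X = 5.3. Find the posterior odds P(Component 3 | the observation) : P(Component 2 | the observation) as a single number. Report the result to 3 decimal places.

2.209

Since P(k|x) ∝ π_k f_k(x), the posterior odds are π_i f_i(x) / (π_j f_j(x)).
Evaluate each component's likelihood at the observed value:
  p_1 = (1/(1.0·√(2π)))·exp(−(5.3−0.0)²/(2·1.0²)) = 0.398942·exp(-14.04500) = 3.17135e-07
  p_2 = (1/(1.7·√(2π)))·exp(−(5.3−2.5)²/(2·1.7²)) = 0.234672·exp(-1.35640) = 0.0604482
  p_3 = (1/(0.5·√(2π)))·exp(−(5.3−6.4)²/(2·0.5²)) = 0.797885·exp(-2.42000) = 0.0709492
Odds = (0.32/0.17) × (0.0709492/0.0604482) = 1.88235 × 1.17372 ≈ 2.209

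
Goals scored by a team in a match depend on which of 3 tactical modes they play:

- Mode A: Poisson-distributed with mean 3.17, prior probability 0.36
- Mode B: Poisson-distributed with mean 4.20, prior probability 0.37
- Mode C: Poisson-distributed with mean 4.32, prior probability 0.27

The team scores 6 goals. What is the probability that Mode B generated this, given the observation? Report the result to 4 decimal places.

0.4405

The responsibility of component k is w_k f_k(x) divided by Σ_j w_j f_j(x).
Component likelihoods at x = 6 goals:
  f_A = e^(−3.17)·3.17^6/6! = 0.0591983
  f_B = e^(−4.20)·4.20^6/6! = 0.114321
  f_C = e^(−4.32)·4.32^6/6! = 0.120065
Prior × likelihood for each component:
  w_A·f_A = 0.36 × 0.0591983 = 0.0213114
  w_B·f_B = 0.37 × 0.114321 = 0.0422988
  w_C·f_C = 0.27 × 0.120065 = 0.0324177
Normaliser: 0.0213114 + 0.0422988 + 0.0324177 = 0.0960279
Responsibility of Mode B: 0.0422988 / 0.0960279 ≈ 0.4405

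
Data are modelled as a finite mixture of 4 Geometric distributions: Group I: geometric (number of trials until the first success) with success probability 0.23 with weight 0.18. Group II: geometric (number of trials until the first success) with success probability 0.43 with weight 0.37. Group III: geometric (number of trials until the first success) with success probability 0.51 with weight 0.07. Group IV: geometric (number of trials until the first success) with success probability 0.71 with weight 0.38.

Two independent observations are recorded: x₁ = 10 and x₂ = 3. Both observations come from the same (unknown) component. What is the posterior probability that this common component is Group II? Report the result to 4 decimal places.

0.2059

Posterior ∝ prior × likelihood, so P(k | x) ∝ π_k f_k(x); normalise over all components.
Since both observations come from the same component, the likelihood for component k is f_k(x₁)·f_k(x₂).
  f_I = [0.23·(1−0.23)^9 = 0.23·0.0951517 = 0.0218849] × [0.136367] = 0.00298438
  f_II = [0.43·(1−0.43)^9 = 0.43·0.00635146 = 0.00273113] × [0.139707] = 0.000381558
  f_III = [0.51·(1−0.51)^9 = 0.51·0.00162841 = 0.000830491] × [0.122451] = 0.000101694
  f_IV = [0.71·(1−0.71)^9 = 0.71·1.45071e-05 = 1.03001e-05] × [0.059711] = 6.15028e-07
Prior × likelihood for each component:
  π_I·f_I = 0.18 × 0.00298438 = 0.000537188
  π_II·f_II = 0.37 × 0.000381558 = 0.000141176
  π_III·f_III = 0.07 × 0.000101694 = 7.11861e-06
  π_IV·f_IV = 0.38 × 6.15028e-07 = 2.33711e-07
Sum: 0.000537188 + 0.000141176 + 7.11861e-06 + 2.33711e-07 = 0.000685717
So the posterior for Group II is 0.000141176 / 0.000685717 ≈ 0.2059.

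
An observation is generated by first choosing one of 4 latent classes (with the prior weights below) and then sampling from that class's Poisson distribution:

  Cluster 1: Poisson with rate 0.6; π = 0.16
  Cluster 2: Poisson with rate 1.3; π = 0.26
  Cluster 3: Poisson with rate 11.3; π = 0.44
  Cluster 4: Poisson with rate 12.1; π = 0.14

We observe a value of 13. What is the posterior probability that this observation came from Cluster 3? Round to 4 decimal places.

0.7419

By Bayes' theorem, P(k | x) = π_k f_k(x) / Σ_j π_j f_j(x).
Evaluate each component's likelihood at the observed value:
  f_1 = e^(−0.6)·0.6^13/13! = 1.15109e-13
  f_2 = e^(−1.3)·1.3^13/13! = 1.32556e-09
  f_3 = e^(−11.3)·11.3^13/13! = 0.0973222
  f_4 = e^(−12.1)·12.1^13/13! = 0.106406
Unnormalised posteriors:
  π_1·f_1 = 0.16 × 1.15109e-13 = 1.84174e-14
  π_2·f_2 = 0.26 × 1.32556e-09 = 3.44646e-10
  π_3·f_3 = 0.44 × 0.0973222 = 0.0428218
  π_4·f_4 = 0.14 × 0.106406 = 0.0148968
Normaliser: 1.84174e-14 + 3.44646e-10 + 0.0428218 + 0.0148968 = 0.0577186
Responsibility of Cluster 3: 0.0428218 / 0.0577186 ≈ 0.7419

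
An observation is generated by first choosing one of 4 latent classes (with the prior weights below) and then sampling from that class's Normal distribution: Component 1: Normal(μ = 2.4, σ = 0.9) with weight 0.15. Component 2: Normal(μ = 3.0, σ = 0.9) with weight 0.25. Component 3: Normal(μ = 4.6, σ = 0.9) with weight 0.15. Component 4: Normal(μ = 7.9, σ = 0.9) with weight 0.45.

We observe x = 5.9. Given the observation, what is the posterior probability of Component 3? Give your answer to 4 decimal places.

0.5719

The responsibility of component k is P(Z=k) f_k(x) divided by Σ_j P(Z=j) f_j(x).
Component likelihoods at x = 5.9:
  f_1 = 0.000230489
  f_2 = 0.00246655
  f_3 = 0.156173
  f_4 = 0.0375263
Multiply by the mixture weights:
  P(Z=1)·f_1 = 0.15 × 0.000230489 = 3.45734e-05
  P(Z=2)·f_2 = 0.25 × 0.00246655 = 0.000616637
  P(Z=3)·f_3 = 0.15 × 0.156173 = 0.023426
  P(Z=4)·f_4 = 0.45 × 0.0375263 = 0.0168868
Normaliser: 3.45734e-05 + 0.000616637 + 0.023426 + 0.0168868 = 0.0409641
Responsibility of Component 3: 0.023426 / 0.0409641 ≈ 0.5719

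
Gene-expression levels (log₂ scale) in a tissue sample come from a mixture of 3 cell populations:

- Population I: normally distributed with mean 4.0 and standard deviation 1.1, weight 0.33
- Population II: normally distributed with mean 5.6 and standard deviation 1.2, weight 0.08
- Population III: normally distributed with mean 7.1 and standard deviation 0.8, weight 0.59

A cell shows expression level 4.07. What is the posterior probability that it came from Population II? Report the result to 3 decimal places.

0.090

P(component k | x) = π_k·f_k(x) / marginal(x), where marginal(x) = Σ_j π_j·f_j(x).
Normal densities:
  f_I = (1/(1.1·√(2π)))·exp(−(4.07−4.0)²/(2·1.1²)) = 0.362675·exp(-0.00202) = 0.361941
  f_II = (1/(1.2·√(2π)))·exp(−(4.07−5.6)²/(2·1.2²)) = 0.332452·exp(-0.81281) = 0.147479
  f_III = (1/(0.8·√(2π)))·exp(−(4.07−7.1)²/(2·0.8²)) = 0.498678·exp(-7.17258) = 0.000382656
Weight by the priors:
  π_I·f_I = 0.33 × 0.361941 = 0.119441
  π_II·f_II = 0.08 × 0.147479 = 0.0117983
  π_III·f_III = 0.59 × 0.000382656 = 0.000225767
Denominator: 0.119441 + 0.0117983 + 0.000225767 = 0.131465
P(Population II | the observation) ≈ 0.090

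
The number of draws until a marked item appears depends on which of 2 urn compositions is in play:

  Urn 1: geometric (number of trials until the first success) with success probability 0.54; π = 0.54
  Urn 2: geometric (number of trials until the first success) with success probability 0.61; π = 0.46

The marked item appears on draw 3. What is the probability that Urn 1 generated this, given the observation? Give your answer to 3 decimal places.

The responsibility of component k is π_k f_k(x) divided by Σ_j π_j f_j(x).
Evaluate each component's likelihood at the observed value:
  f_1 = 0.54·(1−0.54)^2 = 0.54·0.2116 = 0.114264
  f_2 = 0.61·(1−0.61)^2 = 0.61·0.1521 = 0.092781
Unnormalised posteriors:
  π_1·f_1 = 0.54 × 0.114264 = 0.0617026
  π_2·f_2 = 0.46 × 0.092781 = 0.0426793
Marginal: 0.0617026 + 0.0426793 = 0.104382
P(Urn 1 | the observation) = 0.0617026 / 0.104382 ≈ 0.591

0.591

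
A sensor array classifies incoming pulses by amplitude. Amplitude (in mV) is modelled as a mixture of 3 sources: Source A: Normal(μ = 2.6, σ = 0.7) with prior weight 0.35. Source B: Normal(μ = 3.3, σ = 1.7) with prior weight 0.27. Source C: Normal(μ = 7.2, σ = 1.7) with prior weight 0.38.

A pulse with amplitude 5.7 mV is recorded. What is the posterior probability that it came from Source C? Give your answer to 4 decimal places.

Apply Bayes' rule: the posterior for each component is proportional to its prior times its likelihood at x.
Component likelihoods at x = 5.7 mV:
  L_A = 3.14099e-05
  L_B = 0.0866302
  L_C = 0.159002
Unnormalised posteriors:
  P(Z=A)·L_A = 0.35 × 3.14099e-05 = 1.09935e-05
  P(Z=B)·L_B = 0.27 × 0.0866302 = 0.0233902
  P(Z=C)·L_C = 0.38 × 0.159002 = 0.0604207
Denominator: 1.09935e-05 + 0.0233902 + 0.0604207 = 0.0838218
Responsibility of Source C: 0.0604207 / 0.0838218 ≈ 0.7208

0.7208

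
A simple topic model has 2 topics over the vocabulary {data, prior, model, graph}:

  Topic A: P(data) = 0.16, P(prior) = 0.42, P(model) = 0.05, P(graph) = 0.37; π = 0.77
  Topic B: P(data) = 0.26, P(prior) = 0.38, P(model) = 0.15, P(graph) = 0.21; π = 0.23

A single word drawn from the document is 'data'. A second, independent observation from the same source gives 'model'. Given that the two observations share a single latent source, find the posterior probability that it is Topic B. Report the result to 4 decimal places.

Posterior ∝ prior × likelihood, so P(k | x) ∝ P(Z=k) f_k(x); normalise over all components.
Since both observations come from the same component, the likelihood for component k is f_k(x₁)·f_k(x₂).
  L_A = [P(data | comp) = 0.16] × [0.05] = 0.008
  L_B = [P(data | comp) = 0.26] × [0.15] = 0.039
Unnormalised posteriors:
  P(Z=A)·L_A = 0.77 × 0.008 = 0.00616
  P(Z=B)·L_B = 0.23 × 0.039 = 0.00897
Sum: 0.00616 + 0.00897 = 0.01513
P(Topic B | x₁,x₂) ≈ 0.5929

0.5929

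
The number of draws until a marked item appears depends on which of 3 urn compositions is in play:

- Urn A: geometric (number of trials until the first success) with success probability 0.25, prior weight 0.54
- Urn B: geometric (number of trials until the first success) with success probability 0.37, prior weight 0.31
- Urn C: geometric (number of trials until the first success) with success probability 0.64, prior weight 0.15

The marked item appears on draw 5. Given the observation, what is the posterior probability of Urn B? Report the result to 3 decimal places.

By Bayes' theorem, P(k | x) = π_k f_k(x) / Σ_j π_j f_j(x).
Geometric probabilities:
  p_A = 0.0791016
  p_B = 0.058286
  p_C = 0.0107495
Multiply by the mixture weights:
  π_A·p_A = 0.54 × 0.0791016 = 0.0427148
  π_B·p_B = 0.31 × 0.058286 = 0.0180686
  π_C·p_C = 0.15 × 0.0107495 = 0.00161243
Normaliser: 0.0427148 + 0.0180686 + 0.00161243 = 0.0623959
So the posterior for Urn B is 0.0180686 / 0.0623959 ≈ 0.290.

0.290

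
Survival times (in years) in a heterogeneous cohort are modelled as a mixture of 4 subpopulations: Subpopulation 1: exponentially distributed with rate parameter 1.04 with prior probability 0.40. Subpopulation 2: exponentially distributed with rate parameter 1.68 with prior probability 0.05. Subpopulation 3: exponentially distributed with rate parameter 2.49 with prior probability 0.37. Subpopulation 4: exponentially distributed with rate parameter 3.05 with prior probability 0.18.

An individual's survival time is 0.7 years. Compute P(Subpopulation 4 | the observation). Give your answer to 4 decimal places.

P(component k | x) = P(Z=k)·f_k(x) / marginal(x), where marginal(x) = Σ_j P(Z=j)·f_j(x).
Component likelihoods at x = 0.7 years:
  p_1 = 1.04·e^(−1.04·0.7) = 1.04·e^(−0.7280) = 0.502189
  p_2 = 1.68·e^(−1.68·0.7) = 1.68·e^(−1.1760) = 0.518297
  p_3 = 2.49·e^(−2.49·0.7) = 2.49·e^(−1.7430) = 0.435737
  p_4 = 3.05·e^(−3.05·0.7) = 3.05·e^(−2.1350) = 0.360646
Weight by the priors:
  P(Z=1)·p_1 = 0.40 × 0.502189 = 0.200875
  P(Z=2)·p_2 = 0.05 × 0.518297 = 0.0259149
  P(Z=3)·p_3 = 0.37 × 0.435737 = 0.161223
  P(Z=4)·p_4 = 0.18 × 0.360646 = 0.0649163
Sum: 0.200875 + 0.0259149 + 0.161223 + 0.0649163 = 0.452929
P(Subpopulation 4 | x) ≈ 0.1433

0.1433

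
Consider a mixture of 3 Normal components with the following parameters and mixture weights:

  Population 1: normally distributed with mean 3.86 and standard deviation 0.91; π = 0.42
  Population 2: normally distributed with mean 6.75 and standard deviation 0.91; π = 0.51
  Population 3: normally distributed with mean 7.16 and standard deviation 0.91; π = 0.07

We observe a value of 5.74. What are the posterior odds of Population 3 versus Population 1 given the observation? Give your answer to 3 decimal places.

Only the two components matter; the odds are (w_i f_i(x)) / (w_j f_j(x)).
Normal densities:
  L_1 = (1/(0.91·√(2π)))·exp(−(5.74−3.86)²/(2·0.91²)) = 0.438398·exp(-2.13404) = 0.0518879
  L_2 = (1/(0.91·√(2π)))·exp(−(5.74−6.75)²/(2·0.91²)) = 0.438398·exp(-0.61593) = 0.236796
  L_3 = (1/(0.91·√(2π)))·exp(−(5.74−7.16)²/(2·0.91²)) = 0.438398·exp(-1.21749) = 0.129754
Odds = (0.07/0.42) × (0.129754/0.0518879) = 0.166667 × 2.50066 ≈ 0.417

0.417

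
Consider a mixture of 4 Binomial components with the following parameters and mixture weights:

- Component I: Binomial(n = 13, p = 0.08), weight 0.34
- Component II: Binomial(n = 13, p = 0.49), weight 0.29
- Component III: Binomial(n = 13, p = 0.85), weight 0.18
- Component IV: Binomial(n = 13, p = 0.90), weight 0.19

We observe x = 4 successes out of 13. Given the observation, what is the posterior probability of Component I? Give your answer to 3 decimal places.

0.144

Posterior ∝ prior × likelihood, so P(k | x) ∝ w_k f_k(x); normalise over all components.
Binomial probabilities:
  f_I = 0.0138279
  f_II = 0.0962104
  f_III = 1.43484e-05
  f_IV = 4.69111e-07
Unnormalised posteriors:
  w_I·f_I = 0.34 × 0.0138279 = 0.00470149
  w_II·f_II = 0.29 × 0.0962104 = 0.027901
  w_III·f_III = 0.18 × 1.43484e-05 = 2.58271e-06
  w_IV·f_IV = 0.19 × 4.69111e-07 = 8.91312e-08
Normaliser: 0.00470149 + 0.027901 + 2.58271e-06 + 8.91312e-08 = 0.0326052
P(Component I | 4 successes out of 13) ≈ 0.144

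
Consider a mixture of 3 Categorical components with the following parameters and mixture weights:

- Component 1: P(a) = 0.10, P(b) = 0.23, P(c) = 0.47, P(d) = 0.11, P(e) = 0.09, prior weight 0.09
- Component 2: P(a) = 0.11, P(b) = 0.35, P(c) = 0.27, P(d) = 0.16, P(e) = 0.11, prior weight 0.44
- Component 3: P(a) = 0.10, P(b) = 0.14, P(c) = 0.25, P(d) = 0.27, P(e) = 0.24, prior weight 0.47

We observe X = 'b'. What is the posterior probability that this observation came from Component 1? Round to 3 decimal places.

The responsibility of component k is π_k f_k(x) divided by Σ_j π_j f_j(x).
Categorical probabilities:
  p_1 = P(b | comp) = 0.23
  p_2 = P(b | comp) = 0.35
  p_3 = P(b | comp) = 0.14
Prior × likelihood for each component:
  π_1·p_1 = 0.09 × 0.23 = 0.0207
  π_2·p_2 = 0.44 × 0.35 = 0.154
  π_3·p_3 = 0.47 × 0.14 = 0.0658
Sum: 0.0207 + 0.154 + 0.0658 = 0.2405
P(Component 1 | data) = 0.0207 / 0.2405 ≈ 0.086

0.086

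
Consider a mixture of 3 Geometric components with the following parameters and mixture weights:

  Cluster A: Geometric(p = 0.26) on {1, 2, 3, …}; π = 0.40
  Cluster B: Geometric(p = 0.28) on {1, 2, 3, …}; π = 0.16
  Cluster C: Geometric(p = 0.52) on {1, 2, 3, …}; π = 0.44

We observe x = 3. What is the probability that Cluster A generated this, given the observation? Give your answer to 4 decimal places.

0.4286

P(component k | x) = P(Z=k)·f_k(x) / marginal(x), where marginal(x) = Σ_j P(Z=j)·f_j(x).
Component likelihoods at x = 3:
  p_A = 0.142376
  p_B = 0.145152
  p_C = 0.119808
Unnormalised posteriors:
  P(Z=A)·p_A = 0.40 × 0.142376 = 0.0569504
  P(Z=B)·p_B = 0.16 × 0.145152 = 0.0232243
  P(Z=C)·p_C = 0.44 × 0.119808 = 0.0527155
Marginal: 0.0569504 + 0.0232243 + 0.0527155 = 0.13289
P(Cluster A | data) = 0.0569504 / 0.13289 ≈ 0.4286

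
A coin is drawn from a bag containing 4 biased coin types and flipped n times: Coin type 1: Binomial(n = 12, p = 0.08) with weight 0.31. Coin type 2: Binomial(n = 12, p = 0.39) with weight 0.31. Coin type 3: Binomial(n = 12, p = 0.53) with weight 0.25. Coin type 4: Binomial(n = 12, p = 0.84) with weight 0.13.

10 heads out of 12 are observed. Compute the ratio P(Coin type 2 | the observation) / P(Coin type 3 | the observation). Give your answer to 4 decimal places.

Only the two components matter; the odds are (π_i f_i(x)) / (π_j f_j(x)).
Component likelihoods at x = 10 heads out of 12:
  f_1 = C(12,10)·0.08^10·0.92^2 = 66·1.07374e-11·0.8464 = 5.99818e-10
  f_2 = C(12,10)·0.39^10·0.61^2 = 66·8.14041e-05·0.3721 = 0.00199917
  f_3 = C(12,10)·0.53^10·0.47^2 = 66·0.00174887·0.2209 = 0.0254975
  f_4 = C(12,10)·0.84^10·0.16^2 = 66·0.174901·0.0256 = 0.295513
Posterior odds = (π_2·f_2) / (π_3·f_3) = (0.31·0.00199917) / (0.25·0.0254975) = 0.000619743 / 0.00637439 ≈ 0.0972

0.0972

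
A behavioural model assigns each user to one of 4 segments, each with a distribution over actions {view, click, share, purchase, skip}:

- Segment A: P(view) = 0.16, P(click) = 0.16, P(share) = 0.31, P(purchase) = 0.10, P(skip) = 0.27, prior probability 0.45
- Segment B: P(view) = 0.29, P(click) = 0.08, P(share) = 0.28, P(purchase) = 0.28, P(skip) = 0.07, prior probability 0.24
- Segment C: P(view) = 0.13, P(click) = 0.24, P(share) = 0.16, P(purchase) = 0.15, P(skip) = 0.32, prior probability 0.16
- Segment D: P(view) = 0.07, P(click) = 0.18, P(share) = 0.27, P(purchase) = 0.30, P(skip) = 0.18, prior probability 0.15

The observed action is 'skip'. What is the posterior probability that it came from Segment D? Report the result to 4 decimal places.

Posterior ∝ prior × likelihood, so P(k | x) ∝ w_k f_k(x); normalise over all components.
Evaluate each component's likelihood at the observed value:
  f_A = P(skip | comp) = 0.27
  f_B = P(skip | comp) = 0.07
  f_C = P(skip | comp) = 0.32
  f_D = P(skip | comp) = 0.18
Prior × likelihood for each component:
  w_A·f_A = 0.45 × 0.27 = 0.1215
  w_B·f_B = 0.24 × 0.07 = 0.0168
  w_C·f_C = 0.16 × 0.32 = 0.0512
  w_D·f_D = 0.15 × 0.18 = 0.027
Sum: 0.1215 + 0.0168 + 0.0512 + 0.027 = 0.2165
P(Segment D | the observation) ≈ 0.1247

0.1247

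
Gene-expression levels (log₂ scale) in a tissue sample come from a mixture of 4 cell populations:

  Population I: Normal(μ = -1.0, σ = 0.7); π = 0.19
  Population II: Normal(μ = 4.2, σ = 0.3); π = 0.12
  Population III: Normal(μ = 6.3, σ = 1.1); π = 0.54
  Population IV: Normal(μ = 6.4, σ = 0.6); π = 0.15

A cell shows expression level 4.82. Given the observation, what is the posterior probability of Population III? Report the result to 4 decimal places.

0.7829

The responsibility of component k is π_k f_k(x) divided by Σ_j π_j f_j(x).
Component likelihoods at x = 4.82:
  f_I = 5.55903e-16
  f_II = 0.157155
  f_III = 0.146699
  f_IV = 0.0207474
Prior × likelihood for each component:
  π_I·f_I = 0.19 × 5.55903e-16 = 1.05622e-16
  π_II·f_II = 0.12 × 0.157155 = 0.0188586
  π_III·f_III = 0.54 × 0.146699 = 0.0792174
  π_IV·f_IV = 0.15 × 0.0207474 = 0.00311211
Normaliser: 1.05622e-16 + 0.0188586 + 0.0792174 + 0.00311211 = 0.101188
P(Population III | 4.82) = 0.0792174 / 0.101188 ≈ 0.7829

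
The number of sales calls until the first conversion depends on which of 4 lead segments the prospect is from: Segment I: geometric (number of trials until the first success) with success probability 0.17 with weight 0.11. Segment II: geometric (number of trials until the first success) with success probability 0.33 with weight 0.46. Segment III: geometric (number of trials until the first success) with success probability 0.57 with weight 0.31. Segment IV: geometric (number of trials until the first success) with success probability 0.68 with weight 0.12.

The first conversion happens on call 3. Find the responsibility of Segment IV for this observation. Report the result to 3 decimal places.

By Bayes' theorem, P(k | x) = P(Z=k) f_k(x) / Σ_j P(Z=j) f_j(x).
Component likelihoods at x = 3:
  L_I = 0.17·(1−0.17)^2 = 0.17·0.6889 = 0.117113
  L_II = 0.33·(1−0.33)^2 = 0.33·0.4489 = 0.148137
  L_III = 0.57·(1−0.57)^2 = 0.57·0.1849 = 0.105393
  L_IV = 0.68·(1−0.68)^2 = 0.68·0.1024 = 0.069632
Unnormalised posteriors:
  P(Z=I)·L_I = 0.11 × 0.117113 = 0.0128824
  P(Z=II)·L_II = 0.46 × 0.148137 = 0.068143
  P(Z=III)·L_III = 0.31 × 0.105393 = 0.0326718
  P(Z=IV)·L_IV = 0.12 × 0.069632 = 0.00835584
Sum: 0.0128824 + 0.068143 + 0.0326718 + 0.00835584 = 0.122053
P(Segment IV | data) = 0.00835584 / 0.122053 ≈ 0.068

0.068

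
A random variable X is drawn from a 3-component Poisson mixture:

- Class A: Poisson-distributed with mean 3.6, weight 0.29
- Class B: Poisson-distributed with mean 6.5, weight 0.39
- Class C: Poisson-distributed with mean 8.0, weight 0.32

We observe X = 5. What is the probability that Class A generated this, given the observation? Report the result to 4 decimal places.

0.3170

The responsibility of component k is π_k f_k(x) divided by Σ_j π_j f_j(x).
Poisson probabilities:
  f_A = e^(−3.6)·3.6^5/5! = 0.13768
  f_B = e^(−6.5)·6.5^5/5! = 0.145369
  f_C = e^(−8.0)·8.0^5/5! = 0.0916037
Prior × likelihood for each component:
  π_A·f_A = 0.29 × 0.13768 = 0.0399272
  π_B·f_B = 0.39 × 0.145369 = 0.0566939
  π_C·f_C = 0.32 × 0.0916037 = 0.0293132
Denominator: 0.0399272 + 0.0566939 + 0.0293132 = 0.125934
So the posterior for Class A is 0.0399272 / 0.125934 ≈ 0.3170.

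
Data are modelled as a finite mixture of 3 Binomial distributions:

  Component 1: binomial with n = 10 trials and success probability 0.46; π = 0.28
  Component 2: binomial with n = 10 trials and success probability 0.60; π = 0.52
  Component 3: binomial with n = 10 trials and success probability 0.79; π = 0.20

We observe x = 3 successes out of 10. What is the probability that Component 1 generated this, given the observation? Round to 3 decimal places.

0.663

The responsibility of component k is π_k f_k(x) divided by Σ_j π_j f_j(x).
Binomial probabilities:
  f_1 = 0.156391
  f_2 = 0.0424673
  f_3 = 0.00106561
Prior × likelihood for each component:
  π_1·f_1 = 0.28 × 0.156391 = 0.0437894
  π_2·f_2 = 0.52 × 0.0424673 = 0.022083
  π_3·f_3 = 0.20 × 0.00106561 = 0.000213122
Evidence: 0.0437894 + 0.022083 + 0.000213122 = 0.0660855
P(Component 1 | x) = 0.0437894 / 0.0660855 ≈ 0.663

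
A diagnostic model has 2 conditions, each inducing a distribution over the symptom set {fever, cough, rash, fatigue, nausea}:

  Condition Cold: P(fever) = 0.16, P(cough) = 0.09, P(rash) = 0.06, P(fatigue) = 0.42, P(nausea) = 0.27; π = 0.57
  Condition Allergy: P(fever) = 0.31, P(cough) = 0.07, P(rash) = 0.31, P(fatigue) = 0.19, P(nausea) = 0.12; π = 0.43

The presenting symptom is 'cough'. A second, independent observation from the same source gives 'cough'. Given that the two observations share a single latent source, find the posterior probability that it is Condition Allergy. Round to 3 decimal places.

Apply Bayes' rule: the posterior for each component is proportional to its prior times its likelihood at x.
Since both observations come from the same component, the likelihood for component k is f_k(x₁)·f_k(x₂).
  L_Cold = [0.09] × [0.09] = 0.0081
  L_Allergy = [0.07] × [0.07] = 0.0049
Unnormalised posteriors:
  P(Z=Cold)·L_Cold = 0.57 × 0.0081 = 0.004617
  P(Z=Allergy)·L_Allergy = 0.43 × 0.0049 = 0.002107
Denominator: 0.004617 + 0.002107 = 0.006724
So the posterior for Condition Allergy is 0.002107 / 0.006724 ≈ 0.313.

0.313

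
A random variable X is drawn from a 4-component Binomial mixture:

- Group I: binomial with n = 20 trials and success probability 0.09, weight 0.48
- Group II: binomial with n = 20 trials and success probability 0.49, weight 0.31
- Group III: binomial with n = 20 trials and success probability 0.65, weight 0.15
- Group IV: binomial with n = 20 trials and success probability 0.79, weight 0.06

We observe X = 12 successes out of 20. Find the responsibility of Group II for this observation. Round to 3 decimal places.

Apply Bayes' rule: the posterior for each component is proportional to its prior times its likelihood at x.
Evaluate each component's likelihood at the observed value:
  f_I = 1.67305e-08
  f_II = 0.110454
  f_III = 0.161351
  f_IV = 0.0281544
Weight by the priors:
  w_I·f_I = 0.48 × 1.67305e-08 = 8.03063e-09
  w_II·f_II = 0.31 × 0.110454 = 0.0342407
  w_III·f_III = 0.15 × 0.161351 = 0.0242027
  w_IV·f_IV = 0.06 × 0.0281544 = 0.00168927
Denominator: 8.03063e-09 + 0.0342407 + 0.0242027 + 0.00168927 = 0.0601327
So the posterior for Group II is 0.0342407 / 0.0601327 ≈ 0.569.

0.569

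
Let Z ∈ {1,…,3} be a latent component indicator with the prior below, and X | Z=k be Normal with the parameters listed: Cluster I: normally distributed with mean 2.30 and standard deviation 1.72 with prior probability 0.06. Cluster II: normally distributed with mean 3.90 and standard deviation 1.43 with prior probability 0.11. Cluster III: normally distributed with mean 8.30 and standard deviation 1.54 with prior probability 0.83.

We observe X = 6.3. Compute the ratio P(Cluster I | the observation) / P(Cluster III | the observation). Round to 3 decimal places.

Since P(k|x) ∝ π_k f_k(x), the posterior odds are π_i f_i(x) / (π_j f_j(x)).
Normal densities:
  f_I = 0.0155231
  f_II = 0.0682215
  f_III = 0.111466
Odds = (0.06/0.83) × (0.0155231/0.111466) = 0.0722892 × 0.139263 ≈ 0.010

0.010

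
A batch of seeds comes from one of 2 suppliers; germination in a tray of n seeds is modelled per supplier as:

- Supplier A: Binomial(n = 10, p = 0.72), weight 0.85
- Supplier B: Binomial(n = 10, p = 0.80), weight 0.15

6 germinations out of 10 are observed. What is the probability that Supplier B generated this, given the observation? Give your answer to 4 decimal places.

0.0796

The responsibility of component k is π_k f_k(x) divided by Σ_j π_j f_j(x).
Evaluate each component's likelihood at the observed value:
  f_A = 0.179823
  f_B = 0.0880804
Weight by the priors:
  π_A·f_A = 0.85 × 0.179823 = 0.15285
  π_B·f_B = 0.15 × 0.0880804 = 0.0132121
Marginal: 0.15285 + 0.0132121 = 0.166062
So the posterior for Supplier B is 0.0132121 / 0.166062 ≈ 0.0796.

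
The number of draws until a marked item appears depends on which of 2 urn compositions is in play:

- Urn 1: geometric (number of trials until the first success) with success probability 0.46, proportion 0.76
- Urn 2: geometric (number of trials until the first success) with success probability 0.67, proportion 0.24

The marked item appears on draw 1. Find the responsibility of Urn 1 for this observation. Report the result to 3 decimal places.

0.685

Apply Bayes' rule: the posterior for each component is proportional to its prior times its likelihood at x.
Geometric probabilities:
  L_1 = 0.46·(1−0.46)^0 = 0.46·1 = 0.46
  L_2 = 0.67·(1−0.67)^0 = 0.67·1 = 0.67
Unnormalised posteriors:
  π_1·L_1 = 0.76 × 0.46 = 0.3496
  π_2·L_2 = 0.24 × 0.67 = 0.1608
Normaliser: 0.3496 + 0.1608 = 0.5104
Responsibility of Urn 1: 0.3496 / 0.5104 ≈ 0.685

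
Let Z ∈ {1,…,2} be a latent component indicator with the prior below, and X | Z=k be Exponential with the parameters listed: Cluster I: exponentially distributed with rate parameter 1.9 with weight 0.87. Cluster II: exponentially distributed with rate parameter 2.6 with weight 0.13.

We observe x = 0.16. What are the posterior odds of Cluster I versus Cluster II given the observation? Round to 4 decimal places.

Since P(k|x) ∝ π_k f_k(x), the posterior odds are π_i f_i(x) / (π_j f_j(x)).
Component likelihoods at x = 0.16:
  L_I = 1.40194
  L_II = 1.71517
1.21968 / 0.222972 ≈ 5.4701

5.4701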